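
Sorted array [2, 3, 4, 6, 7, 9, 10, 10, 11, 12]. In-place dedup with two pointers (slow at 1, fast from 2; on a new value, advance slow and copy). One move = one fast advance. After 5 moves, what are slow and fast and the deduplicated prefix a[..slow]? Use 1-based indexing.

slow=6, fast=7, prefix=[2, 3, 4, 6, 7, 9]

slow=1 fast=2: a[fast]=3≠a[slow]=2 write a[2]=3, slow++,fast++
slow=2 fast=3: a[fast]=4≠a[slow]=3 write a[3]=4, slow++,fast++
slow=3 fast=4: a[fast]=6≠a[slow]=4 write a[4]=6, slow++,fast++
slow=4 fast=5: a[fast]=7≠a[slow]=6 write a[5]=7, slow++,fast++
slow=5 fast=6: a[fast]=9≠a[slow]=7 write a[6]=9, slow++,fast++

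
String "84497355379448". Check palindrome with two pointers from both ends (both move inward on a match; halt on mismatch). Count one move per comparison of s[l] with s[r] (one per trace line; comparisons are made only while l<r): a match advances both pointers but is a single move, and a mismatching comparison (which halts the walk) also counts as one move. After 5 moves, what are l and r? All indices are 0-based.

[0,13] '8'=='8' → l++,r--
[1,12] '4'=='4' → l++,r--
[2,11] '4'=='4' → l++,r--
[3,10] '9'=='9' → l++,r--
[4,9] '7'=='7' → l++,r--

l=5, r=8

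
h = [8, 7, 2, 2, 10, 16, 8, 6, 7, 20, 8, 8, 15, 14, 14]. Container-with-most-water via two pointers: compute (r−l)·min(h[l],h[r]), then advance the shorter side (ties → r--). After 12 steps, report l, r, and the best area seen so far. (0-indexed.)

[0,14] min(8,14)*14=112 best=112 * → l++
[1,14] min(7,14)*13=91 best=112 → l++
[2,14] min(2,14)*12=24 best=112 → l++
[3,14] min(2,14)*11=22 best=112 → l++
[4,14] min(10,14)*10=100 best=112 → l++
[5,14] min(16,14)*9=126 best=126 * → r--
[5,13] min(16,14)*8=112 best=126 → r--
[5,12] min(16,15)*7=105 best=126 → r--
[5,11] min(16,8)*6=48 best=126 → r--
[5,10] min(16,8)*5=40 best=126 → r--
[5,9] min(16,20)*4=64 best=126 → l++
[6,9] min(8,20)*3=24 best=126 → l++

l=7, r=9, best area=126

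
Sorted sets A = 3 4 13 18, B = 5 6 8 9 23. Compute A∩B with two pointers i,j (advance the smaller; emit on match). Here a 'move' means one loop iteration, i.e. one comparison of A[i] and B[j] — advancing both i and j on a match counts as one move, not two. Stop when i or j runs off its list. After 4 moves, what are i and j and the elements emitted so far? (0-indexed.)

i=0 j=0: 3<5, i++
i=1 j=0: 4<5, i++
i=2 j=0: 13>5, j++
i=2 j=1: 13>6, j++

i=2, j=2, emitted=[]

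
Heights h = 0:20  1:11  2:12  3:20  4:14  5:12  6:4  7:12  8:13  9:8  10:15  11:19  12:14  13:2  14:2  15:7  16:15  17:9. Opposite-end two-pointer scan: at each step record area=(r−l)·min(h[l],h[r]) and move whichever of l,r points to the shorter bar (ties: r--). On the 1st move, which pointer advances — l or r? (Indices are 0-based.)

r

l=0 r=17: min(20,9)*17=153 best=153 *, r--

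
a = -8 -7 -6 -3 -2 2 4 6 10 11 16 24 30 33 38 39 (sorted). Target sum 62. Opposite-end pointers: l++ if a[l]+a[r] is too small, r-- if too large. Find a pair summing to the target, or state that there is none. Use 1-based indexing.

[1,16] -8+39=31 <62 → l++
[2,16] -7+39=32 <62 → l++
[3,16] -6+39=33 <62 → l++
[4,16] -3+39=36 <62 → l++
[5,16] -2+39=37 <62 → l++
[6,16] 2+39=41 <62 → l++
[7,16] 4+39=43 <62 → l++
[8,16] 6+39=45 <62 → l++
[9,16] 10+39=49 <62 → l++
[10,16] 11+39=50 <62 → l++
[11,16] 16+39=55 <62 → l++
[12,16] 24+39=63 >62 → r--
[12,15] 24+38=62 → found

(24, 38)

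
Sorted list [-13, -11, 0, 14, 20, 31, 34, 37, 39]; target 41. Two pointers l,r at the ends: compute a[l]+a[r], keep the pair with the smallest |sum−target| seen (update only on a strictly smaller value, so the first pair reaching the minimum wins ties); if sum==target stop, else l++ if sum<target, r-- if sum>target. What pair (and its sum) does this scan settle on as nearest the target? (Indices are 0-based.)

pair (0, 39) with sum 39 (|Δ|=2)

[0,8] -13+39=26 d=15 * → l++
[1,8] -11+39=28 d=13 * → l++
[2,8] 0+39=39 d=2 * → l++
[3,8] 14+39=53 d=12 → r--
[3,7] 14+37=51 d=10 → r--
[3,6] 14+34=48 d=7 → r--
[3,5] 14+31=45 d=4 → r--
[3,4] 14+20=34 d=7 → l++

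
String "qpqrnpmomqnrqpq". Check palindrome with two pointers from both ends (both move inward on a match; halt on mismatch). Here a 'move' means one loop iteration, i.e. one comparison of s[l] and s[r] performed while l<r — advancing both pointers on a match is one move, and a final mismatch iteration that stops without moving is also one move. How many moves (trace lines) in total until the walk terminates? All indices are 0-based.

[0,14] 'q'=='q' → l++,r--
[1,13] 'p'=='p' → l++,r--
[2,12] 'q'=='q' → l++,r--
[3,11] 'r'=='r' → l++,r--
[4,10] 'n'=='n' → l++,r--
[5,9] 'p'!='q' → stop

6 moves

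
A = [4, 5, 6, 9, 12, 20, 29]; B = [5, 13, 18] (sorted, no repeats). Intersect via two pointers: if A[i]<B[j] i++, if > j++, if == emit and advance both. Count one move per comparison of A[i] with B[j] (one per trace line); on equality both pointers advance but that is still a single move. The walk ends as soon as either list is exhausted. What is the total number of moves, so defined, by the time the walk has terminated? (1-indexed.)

i=1 j=1: 4<5, i++
i=2 j=1: 5==5 emit, i++,j++
i=3 j=2: 6<13, i++
i=4 j=2: 9<13, i++
i=5 j=2: 12<13, i++
i=6 j=2: 20>13, j++
i=6 j=3: 20>18, j++

7 moves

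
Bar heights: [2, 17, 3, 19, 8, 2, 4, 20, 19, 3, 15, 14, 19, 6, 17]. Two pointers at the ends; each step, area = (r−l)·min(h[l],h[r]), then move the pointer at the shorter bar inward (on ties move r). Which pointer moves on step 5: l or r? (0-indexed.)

[0,14] min(2,17)*14=28 best=28 * → l++
[1,14] min(17,17)*13=221 best=221 * → r--
[1,13] min(17,6)*12=72 best=221 → r--
[1,12] min(17,19)*11=187 best=221 → l++
[2,12] min(3,19)*10=30 best=221 → l++

l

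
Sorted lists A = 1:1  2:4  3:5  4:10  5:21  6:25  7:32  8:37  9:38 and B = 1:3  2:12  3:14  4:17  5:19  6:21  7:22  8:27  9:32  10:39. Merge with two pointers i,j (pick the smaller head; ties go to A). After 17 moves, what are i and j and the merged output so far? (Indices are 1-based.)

[i=1,j=1] A[i]=1<=B[j]=3 take 1 → i++
[i=2,j=1] A[i]=4>B[j]=3 take 3 → j++
[i=2,j=2] A[i]=4<=B[j]=12 take 4 → i++
[i=3,j=2] A[i]=5<=B[j]=12 take 5 → i++
[i=4,j=2] A[i]=10<=B[j]=12 take 10 → i++
[i=5,j=2] A[i]=21>B[j]=12 take 12 → j++
[i=5,j=3] A[i]=21>B[j]=14 take 14 → j++
[i=5,j=4] A[i]=21>B[j]=17 take 17 → j++
[i=5,j=5] A[i]=21>B[j]=19 take 19 → j++
[i=5,j=6] A[i]=21<=B[j]=21 take 21 → i++
[i=6,j=6] A[i]=25>B[j]=21 take 21 → j++
[i=6,j=7] A[i]=25>B[j]=22 take 22 → j++
[i=6,j=8] A[i]=25<=B[j]=27 take 25 → i++
[i=7,j=8] A[i]=32>B[j]=27 take 27 → j++
[i=7,j=9] A[i]=32<=B[j]=32 take 32 → i++
[i=8,j=9] A[i]=37>B[j]=32 take 32 → j++
[i=8,j=10] A[i]=37<=B[j]=39 take 37 → i++

i=9, j=10, merged so far=[1, 3, 4, 5, 10, 12, 14, 17, 19, 21, 21, 22, 25, 27, 32, 32, 37]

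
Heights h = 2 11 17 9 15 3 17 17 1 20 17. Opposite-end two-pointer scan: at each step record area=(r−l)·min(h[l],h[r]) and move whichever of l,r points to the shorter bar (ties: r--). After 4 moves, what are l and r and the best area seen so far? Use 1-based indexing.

l=4, r=10, best area=136

l=1 r=11: min(2,17)*10=20 best=20 *, l++
l=2 r=11: min(11,17)*9=99 best=99 *, l++
l=3 r=11: min(17,17)*8=136 best=136 *, r--
l=3 r=10: min(17,20)*7=119 best=136, l++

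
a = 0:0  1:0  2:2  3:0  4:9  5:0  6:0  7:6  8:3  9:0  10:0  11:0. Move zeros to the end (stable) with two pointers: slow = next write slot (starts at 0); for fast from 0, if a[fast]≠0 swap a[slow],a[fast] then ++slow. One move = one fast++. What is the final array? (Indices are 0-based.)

slow=0 fast=0: a[fast]=0, fast++
slow=0 fast=1: a[fast]=0, fast++
slow=0 fast=2: a[fast]=2≠0 swap→a[0]=2, slow++,fast++
slow=1 fast=3: a[fast]=0, fast++
slow=1 fast=4: a[fast]=9≠0 swap→a[1]=9, slow++,fast++
slow=2 fast=5: a[fast]=0, fast++
slow=2 fast=6: a[fast]=0, fast++
slow=2 fast=7: a[fast]=6≠0 swap→a[2]=6, slow++,fast++
slow=3 fast=8: a[fast]=3≠0 swap→a[3]=3, slow++,fast++
slow=4 fast=9: a[fast]=0, fast++
slow=4 fast=10: a[fast]=0, fast++
slow=4 fast=11: a[fast]=0, fast++

[2, 9, 6, 3, 0, 0, 0, 0, 0, 0, 0, 0]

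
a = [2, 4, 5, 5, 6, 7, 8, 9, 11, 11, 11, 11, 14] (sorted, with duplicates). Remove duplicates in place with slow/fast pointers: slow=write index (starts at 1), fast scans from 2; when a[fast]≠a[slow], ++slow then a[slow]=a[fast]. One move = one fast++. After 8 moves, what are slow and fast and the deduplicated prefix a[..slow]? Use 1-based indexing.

slow=8, fast=10, prefix=[2, 4, 5, 6, 7, 8, 9, 11]

slow=1 fast=2: a[fast]=4≠a[slow]=2 write a[2]=4, slow++,fast++
slow=2 fast=3: a[fast]=5≠a[slow]=4 write a[3]=5, slow++,fast++
slow=3 fast=4: a[fast]=5=a[slow] dup, fast++
slow=3 fast=5: a[fast]=6≠a[slow]=5 write a[4]=6, slow++,fast++
slow=4 fast=6: a[fast]=7≠a[slow]=6 write a[5]=7, slow++,fast++
slow=5 fast=7: a[fast]=8≠a[slow]=7 write a[6]=8, slow++,fast++
slow=6 fast=8: a[fast]=9≠a[slow]=8 write a[7]=9, slow++,fast++
slow=7 fast=9: a[fast]=11≠a[slow]=9 write a[8]=11, slow++,fast++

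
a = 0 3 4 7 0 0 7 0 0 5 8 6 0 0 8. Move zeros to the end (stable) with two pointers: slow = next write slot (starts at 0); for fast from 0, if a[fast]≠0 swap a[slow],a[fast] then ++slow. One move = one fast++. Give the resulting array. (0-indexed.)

slow=0 fast=0: a[fast]=0, fast++
slow=0 fast=1: a[fast]=3≠0 swap→a[0]=3, slow++,fast++
slow=1 fast=2: a[fast]=4≠0 swap→a[1]=4, slow++,fast++
slow=2 fast=3: a[fast]=7≠0 swap→a[2]=7, slow++,fast++
slow=3 fast=4: a[fast]=0, fast++
slow=3 fast=5: a[fast]=0, fast++
slow=3 fast=6: a[fast]=7≠0 swap→a[3]=7, slow++,fast++
slow=4 fast=7: a[fast]=0, fast++
slow=4 fast=8: a[fast]=0, fast++
slow=4 fast=9: a[fast]=5≠0 swap→a[4]=5, slow++,fast++
slow=5 fast=10: a[fast]=8≠0 swap→a[5]=8, slow++,fast++
slow=6 fast=11: a[fast]=6≠0 swap→a[6]=6, slow++,fast++
slow=7 fast=12: a[fast]=0, fast++
slow=7 fast=13: a[fast]=0, fast++
slow=7 fast=14: a[fast]=8≠0 swap→a[7]=8, slow++,fast++

[3, 4, 7, 7, 5, 8, 6, 8, 0, 0, 0, 0, 0, 0, 0]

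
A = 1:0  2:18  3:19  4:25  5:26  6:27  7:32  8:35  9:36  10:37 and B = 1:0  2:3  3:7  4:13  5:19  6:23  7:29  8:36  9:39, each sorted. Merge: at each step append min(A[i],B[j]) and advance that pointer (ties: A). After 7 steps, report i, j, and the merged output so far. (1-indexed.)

i=4, j=5, merged so far=[0, 0, 3, 7, 13, 18, 19]

[i=1,j=1] A[i]=0<=B[j]=0 take 0 → i++
[i=2,j=1] A[i]=18>B[j]=0 take 0 → j++
[i=2,j=2] A[i]=18>B[j]=3 take 3 → j++
[i=2,j=3] A[i]=18>B[j]=7 take 7 → j++
[i=2,j=4] A[i]=18>B[j]=13 take 13 → j++
[i=2,j=5] A[i]=18<=B[j]=19 take 18 → i++
[i=3,j=5] A[i]=19<=B[j]=19 take 19 → i++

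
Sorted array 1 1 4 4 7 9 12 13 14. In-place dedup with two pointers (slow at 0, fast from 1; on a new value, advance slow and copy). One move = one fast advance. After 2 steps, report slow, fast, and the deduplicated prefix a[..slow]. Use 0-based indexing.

slow=1, fast=3, prefix=[1, 4]

(s=0,f=1) a[fast]=1=a[slow] dup → fast++
(s=0,f=2) a[fast]=4≠a[slow]=1 write a[1]=4 → slow++,fast++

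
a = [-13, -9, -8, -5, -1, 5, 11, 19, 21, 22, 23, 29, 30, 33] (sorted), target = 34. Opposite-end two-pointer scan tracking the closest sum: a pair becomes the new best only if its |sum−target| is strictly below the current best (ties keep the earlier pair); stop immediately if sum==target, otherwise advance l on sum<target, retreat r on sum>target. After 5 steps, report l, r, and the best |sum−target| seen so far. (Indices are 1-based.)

[1,14] -13+33=20 d=14 * → l++
[2,14] -9+33=24 d=10 * → l++
[3,14] -8+33=25 d=9 * → l++
[4,14] -5+33=28 d=6 * → l++
[5,14] -1+33=32 d=2 * → l++

l=6, r=14, best |Δ|=2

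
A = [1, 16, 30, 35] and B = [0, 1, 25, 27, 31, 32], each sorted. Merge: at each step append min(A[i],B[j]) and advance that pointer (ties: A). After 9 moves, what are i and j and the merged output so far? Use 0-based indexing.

i=0 j=0: A[i]=1>B[j]=0 take 0, j++
i=0 j=1: A[i]=1<=B[j]=1 take 1, i++
i=1 j=1: A[i]=16>B[j]=1 take 1, j++
i=1 j=2: A[i]=16<=B[j]=25 take 16, i++
i=2 j=2: A[i]=30>B[j]=25 take 25, j++
i=2 j=3: A[i]=30>B[j]=27 take 27, j++
i=2 j=4: A[i]=30<=B[j]=31 take 30, i++
i=3 j=4: A[i]=35>B[j]=31 take 31, j++
i=3 j=5: A[i]=35>B[j]=32 take 32, j++

i=3, j=6, merged so far=[0, 1, 1, 16, 25, 27, 30, 31, 32]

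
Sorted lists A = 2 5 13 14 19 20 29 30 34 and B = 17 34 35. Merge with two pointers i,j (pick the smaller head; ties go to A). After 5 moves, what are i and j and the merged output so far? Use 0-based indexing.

[i=0,j=0] A[i]=2<=B[j]=17 take 2 → i++
[i=1,j=0] A[i]=5<=B[j]=17 take 5 → i++
[i=2,j=0] A[i]=13<=B[j]=17 take 13 → i++
[i=3,j=0] A[i]=14<=B[j]=17 take 14 → i++
[i=4,j=0] A[i]=19>B[j]=17 take 17 → j++

i=4, j=1, merged so far=[2, 5, 13, 14, 17]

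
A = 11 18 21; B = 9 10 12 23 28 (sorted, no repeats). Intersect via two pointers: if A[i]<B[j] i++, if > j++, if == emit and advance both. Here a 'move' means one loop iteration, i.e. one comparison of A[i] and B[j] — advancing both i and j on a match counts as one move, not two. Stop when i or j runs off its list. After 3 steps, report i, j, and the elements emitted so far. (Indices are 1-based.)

i=1 j=1: 11>9, j++
i=1 j=2: 11>10, j++
i=1 j=3: 11<12, i++

i=2, j=3, emitted=[]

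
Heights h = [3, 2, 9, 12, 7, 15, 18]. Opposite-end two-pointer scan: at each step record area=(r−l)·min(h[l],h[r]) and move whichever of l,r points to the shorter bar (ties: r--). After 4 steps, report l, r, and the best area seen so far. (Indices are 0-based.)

l=4, r=6, best area=36

[0,6] min(3,18)*6=18 best=18 * → l++
[1,6] min(2,18)*5=10 best=18 → l++
[2,6] min(9,18)*4=36 best=36 * → l++
[3,6] min(12,18)*3=36 best=36 → l++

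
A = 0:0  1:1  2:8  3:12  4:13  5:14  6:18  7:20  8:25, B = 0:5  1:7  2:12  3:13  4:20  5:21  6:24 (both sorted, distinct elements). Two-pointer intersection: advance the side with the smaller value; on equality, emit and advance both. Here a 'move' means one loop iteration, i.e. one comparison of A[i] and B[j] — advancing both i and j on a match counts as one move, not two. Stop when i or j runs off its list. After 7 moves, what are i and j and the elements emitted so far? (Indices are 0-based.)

i=0 j=0: 0<5, i++
i=1 j=0: 1<5, i++
i=2 j=0: 8>5, j++
i=2 j=1: 8>7, j++
i=2 j=2: 8<12, i++
i=3 j=2: 12==12 emit, i++,j++
i=4 j=3: 13==13 emit, i++,j++

i=5, j=4, emitted=[12, 13]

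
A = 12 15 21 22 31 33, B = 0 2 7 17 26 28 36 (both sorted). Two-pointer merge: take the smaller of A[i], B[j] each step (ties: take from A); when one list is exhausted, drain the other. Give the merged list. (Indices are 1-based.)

i=1 j=1: A[i]=12>B[j]=0 take 0, j++
i=1 j=2: A[i]=12>B[j]=2 take 2, j++
i=1 j=3: A[i]=12>B[j]=7 take 7, j++
i=1 j=4: A[i]=12<=B[j]=17 take 12, i++
i=2 j=4: A[i]=15<=B[j]=17 take 15, i++
i=3 j=4: A[i]=21>B[j]=17 take 17, j++
i=3 j=5: A[i]=21<=B[j]=26 take 21, i++
i=4 j=5: A[i]=22<=B[j]=26 take 22, i++
i=5 j=5: A[i]=31>B[j]=26 take 26, j++
i=5 j=6: A[i]=31>B[j]=28 take 28, j++
i=5 j=7: A[i]=31<=B[j]=36 take 31, i++
i=6 j=7: A[i]=33<=B[j]=36 take 33, i++
i=7 j=7: A done, take B[j]=36, j++

[0, 2, 7, 12, 15, 17, 21, 22, 26, 28, 31, 33, 36]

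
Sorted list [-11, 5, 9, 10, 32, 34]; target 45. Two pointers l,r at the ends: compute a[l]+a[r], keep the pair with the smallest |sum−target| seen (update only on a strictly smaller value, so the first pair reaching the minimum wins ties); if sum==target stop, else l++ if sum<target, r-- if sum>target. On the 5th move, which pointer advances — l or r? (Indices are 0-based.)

[0,5] -11+34=23 d=22 * → l++
[1,5] 5+34=39 d=6 * → l++
[2,5] 9+34=43 d=2 * → l++
[3,5] 10+34=44 d=1 * → l++
[4,5] 32+34=66 d=21 → r--

r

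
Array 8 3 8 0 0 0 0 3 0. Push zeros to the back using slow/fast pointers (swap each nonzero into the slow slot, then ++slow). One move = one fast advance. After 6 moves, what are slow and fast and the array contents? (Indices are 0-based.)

(s=0,f=0) a[fast]=8≠0 swap→a[0]=8 → slow++,fast++
(s=1,f=1) a[fast]=3≠0 swap→a[1]=3 → slow++,fast++
(s=2,f=2) a[fast]=8≠0 swap→a[2]=8 → slow++,fast++
(s=3,f=3) a[fast]=0 → fast++
(s=3,f=4) a[fast]=0 → fast++
(s=3,f=5) a[fast]=0 → fast++

slow=3, fast=6, a=[8, 3, 8, 0, 0, 0, 0, 3, 0]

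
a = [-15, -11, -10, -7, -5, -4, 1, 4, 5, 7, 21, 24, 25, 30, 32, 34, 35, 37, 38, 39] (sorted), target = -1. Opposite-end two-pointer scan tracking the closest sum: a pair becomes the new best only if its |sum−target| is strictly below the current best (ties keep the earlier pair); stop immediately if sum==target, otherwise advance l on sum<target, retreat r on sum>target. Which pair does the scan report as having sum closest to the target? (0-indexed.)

[0,19] -15+39=24 d=25 * → r--
[0,18] -15+38=23 d=24 * → r--
[0,17] -15+37=22 d=23 * → r--
[0,16] -15+35=20 d=21 * → r--
[0,15] -15+34=19 d=20 * → r--
[0,14] -15+32=17 d=18 * → r--
[0,13] -15+30=15 d=16 * → r--
[0,12] -15+25=10 d=11 * → r--
[0,11] -15+24=9 d=10 * → r--
[0,10] -15+21=6 d=7 * → r--
[0,9] -15+7=-8 d=7 → l++
[1,9] -11+7=-4 d=3 * → l++
[2,9] -10+7=-3 d=2 * → l++
[3,9] -7+7=0 d=1 * → r--
[3,8] -7+5=-2 d=1 → l++
[4,8] -5+5=0 d=1 → r--
[4,7] -5+4=-1 d=0 * → stop

pair (-5, 4) with sum -1 (|Δ|=0)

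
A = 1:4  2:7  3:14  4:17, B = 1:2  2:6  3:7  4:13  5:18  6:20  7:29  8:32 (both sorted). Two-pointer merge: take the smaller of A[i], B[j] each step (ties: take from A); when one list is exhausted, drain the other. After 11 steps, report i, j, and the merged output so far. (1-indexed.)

i=5, j=8, merged so far=[2, 4, 6, 7, 7, 13, 14, 17, 18, 20, 29]

i=1 j=1: A[i]=4>B[j]=2 take 2, j++
i=1 j=2: A[i]=4<=B[j]=6 take 4, i++
i=2 j=2: A[i]=7>B[j]=6 take 6, j++
i=2 j=3: A[i]=7<=B[j]=7 take 7, i++
i=3 j=3: A[i]=14>B[j]=7 take 7, j++
i=3 j=4: A[i]=14>B[j]=13 take 13, j++
i=3 j=5: A[i]=14<=B[j]=18 take 14, i++
i=4 j=5: A[i]=17<=B[j]=18 take 17, i++
i=5 j=5: A done, take B[j]=18, j++
i=5 j=6: A done, take B[j]=20, j++
i=5 j=7: A done, take B[j]=29, j++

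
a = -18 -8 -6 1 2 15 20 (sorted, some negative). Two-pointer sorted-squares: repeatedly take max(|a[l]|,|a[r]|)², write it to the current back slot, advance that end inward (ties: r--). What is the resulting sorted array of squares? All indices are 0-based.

[1, 4, 36, 64, 225, 324, 400]

[0,6] |-18|<=|20| out[6]=400 → r--
[0,5] |-18|>|15| out[5]=324 → l++
[1,5] |-8|<=|15| out[4]=225 → r--
[1,4] |-8|>|2| out[3]=64 → l++
[2,4] |-6|>|2| out[2]=36 → l++
[3,4] |1|<=|2| out[1]=4 → r--
[3,3] |1|<=|1| out[0]=1 → r--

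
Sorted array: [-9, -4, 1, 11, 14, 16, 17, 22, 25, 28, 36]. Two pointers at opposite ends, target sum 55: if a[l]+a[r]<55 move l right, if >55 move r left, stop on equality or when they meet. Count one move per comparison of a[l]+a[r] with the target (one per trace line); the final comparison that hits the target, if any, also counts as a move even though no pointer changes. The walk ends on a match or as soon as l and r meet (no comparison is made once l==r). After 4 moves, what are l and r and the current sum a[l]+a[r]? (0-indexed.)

l=4, r=10, sum=50

l=0 r=10: -9+36=27 <55, l++
l=1 r=10: -4+36=32 <55, l++
l=2 r=10: 1+36=37 <55, l++
l=3 r=10: 11+36=47 <55, l++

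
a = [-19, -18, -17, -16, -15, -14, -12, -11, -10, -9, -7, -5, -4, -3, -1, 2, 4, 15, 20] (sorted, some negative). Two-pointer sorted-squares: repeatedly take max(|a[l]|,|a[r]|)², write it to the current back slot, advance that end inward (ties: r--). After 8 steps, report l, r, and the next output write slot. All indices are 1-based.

l=7, r=17, next write slot=11

l=1 r=19: |-19|<=|20| out[19]=400, r--
l=1 r=18: |-19|>|15| out[18]=361, l++
l=2 r=18: |-18|>|15| out[17]=324, l++
l=3 r=18: |-17|>|15| out[16]=289, l++
l=4 r=18: |-16|>|15| out[15]=256, l++
l=5 r=18: |-15|<=|15| out[14]=225, r--
l=5 r=17: |-15|>|4| out[13]=225, l++
l=6 r=17: |-14|>|4| out[12]=196, l++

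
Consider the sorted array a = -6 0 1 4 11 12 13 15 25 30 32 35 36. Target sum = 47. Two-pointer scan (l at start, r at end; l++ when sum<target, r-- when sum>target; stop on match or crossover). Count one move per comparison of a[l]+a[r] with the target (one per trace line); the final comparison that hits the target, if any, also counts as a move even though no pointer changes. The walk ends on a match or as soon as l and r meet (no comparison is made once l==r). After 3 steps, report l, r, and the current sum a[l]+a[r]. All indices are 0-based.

l=3, r=12, sum=40

l=0 r=12: -6+36=30 <47, l++
l=1 r=12: 0+36=36 <47, l++
l=2 r=12: 1+36=37 <47, l++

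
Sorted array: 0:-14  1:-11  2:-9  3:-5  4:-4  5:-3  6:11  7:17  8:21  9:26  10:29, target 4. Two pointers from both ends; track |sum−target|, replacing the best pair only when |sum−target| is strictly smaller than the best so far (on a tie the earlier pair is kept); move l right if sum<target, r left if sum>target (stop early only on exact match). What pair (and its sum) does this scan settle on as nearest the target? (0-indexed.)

l=0 r=10: -14+29=15 d=11 *, r--
l=0 r=9: -14+26=12 d=8 *, r--
l=0 r=8: -14+21=7 d=3 *, r--
l=0 r=7: -14+17=3 d=1 *, l++
l=1 r=7: -11+17=6 d=2, r--
l=1 r=6: -11+11=0 d=4, l++
l=2 r=6: -9+11=2 d=2, l++
l=3 r=6: -5+11=6 d=2, r--
l=3 r=5: -5+-3=-8 d=12, l++
l=4 r=5: -4+-3=-7 d=11, l++

pair (-14, 17) with sum 3 (|Δ|=1)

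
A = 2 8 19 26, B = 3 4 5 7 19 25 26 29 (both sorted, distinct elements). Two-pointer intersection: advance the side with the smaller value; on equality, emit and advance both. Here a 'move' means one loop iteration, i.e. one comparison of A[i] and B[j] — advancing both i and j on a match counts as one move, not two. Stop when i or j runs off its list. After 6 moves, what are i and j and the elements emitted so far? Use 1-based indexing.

i=3, j=5, emitted=[]

[i=1,j=1] 2<3 → i++
[i=2,j=1] 8>3 → j++
[i=2,j=2] 8>4 → j++
[i=2,j=3] 8>5 → j++
[i=2,j=4] 8>7 → j++
[i=2,j=5] 8<19 → i++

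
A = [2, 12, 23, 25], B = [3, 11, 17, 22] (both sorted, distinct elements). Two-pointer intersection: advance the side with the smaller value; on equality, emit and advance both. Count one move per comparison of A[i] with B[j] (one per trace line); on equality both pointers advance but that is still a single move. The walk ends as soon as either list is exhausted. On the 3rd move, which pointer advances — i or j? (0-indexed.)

j

i=0 j=0: 2<3, i++
i=1 j=0: 12>3, j++
i=1 j=1: 12>11, j++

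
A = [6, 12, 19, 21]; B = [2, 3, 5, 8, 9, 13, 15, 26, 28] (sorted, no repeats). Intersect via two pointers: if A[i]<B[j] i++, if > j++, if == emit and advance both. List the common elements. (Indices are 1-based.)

[i=1,j=1] 6>2 → j++
[i=1,j=2] 6>3 → j++
[i=1,j=3] 6>5 → j++
[i=1,j=4] 6<8 → i++
[i=2,j=4] 12>8 → j++
[i=2,j=5] 12>9 → j++
[i=2,j=6] 12<13 → i++
[i=3,j=6] 19>13 → j++
[i=3,j=7] 19>15 → j++
[i=3,j=8] 19<26 → i++
[i=4,j=8] 21<26 → i++

intersection = []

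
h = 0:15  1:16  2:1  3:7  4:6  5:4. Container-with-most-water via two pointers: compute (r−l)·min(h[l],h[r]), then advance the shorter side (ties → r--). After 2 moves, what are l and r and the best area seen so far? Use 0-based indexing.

l=0, r=3, best area=24

[0,5] min(15,4)*5=20 best=20 * → r--
[0,4] min(15,6)*4=24 best=24 * → r--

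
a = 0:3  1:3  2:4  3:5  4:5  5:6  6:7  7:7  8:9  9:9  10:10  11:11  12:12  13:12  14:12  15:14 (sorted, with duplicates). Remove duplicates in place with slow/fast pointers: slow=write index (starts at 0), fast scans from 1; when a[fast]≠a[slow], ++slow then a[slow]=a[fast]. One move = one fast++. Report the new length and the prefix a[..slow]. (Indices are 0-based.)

(s=0,f=1) a[fast]=3=a[slow] dup → fast++
(s=0,f=2) a[fast]=4≠a[slow]=3 write a[1]=4 → slow++,fast++
(s=1,f=3) a[fast]=5≠a[slow]=4 write a[2]=5 → slow++,fast++
(s=2,f=4) a[fast]=5=a[slow] dup → fast++
(s=2,f=5) a[fast]=6≠a[slow]=5 write a[3]=6 → slow++,fast++
(s=3,f=6) a[fast]=7≠a[slow]=6 write a[4]=7 → slow++,fast++
(s=4,f=7) a[fast]=7=a[slow] dup → fast++
(s=4,f=8) a[fast]=9≠a[slow]=7 write a[5]=9 → slow++,fast++
(s=5,f=9) a[fast]=9=a[slow] dup → fast++
(s=5,f=10) a[fast]=10≠a[slow]=9 write a[6]=10 → slow++,fast++
(s=6,f=11) a[fast]=11≠a[slow]=10 write a[7]=11 → slow++,fast++
(s=7,f=12) a[fast]=12≠a[slow]=11 write a[8]=12 → slow++,fast++
(s=8,f=13) a[fast]=12=a[slow] dup → fast++
(s=8,f=14) a[fast]=12=a[slow] dup → fast++
(s=8,f=15) a[fast]=14≠a[slow]=12 write a[9]=14 → slow++,fast++

length 10; prefix = [3, 4, 5, 6, 7, 9, 10, 11, 12, 14]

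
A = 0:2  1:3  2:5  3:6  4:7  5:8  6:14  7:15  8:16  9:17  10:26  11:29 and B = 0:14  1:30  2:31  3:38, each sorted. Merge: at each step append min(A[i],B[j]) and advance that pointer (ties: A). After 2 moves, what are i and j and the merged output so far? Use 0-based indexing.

i=2, j=0, merged so far=[2, 3]

i=0 j=0: A[i]=2<=B[j]=14 take 2, i++
i=1 j=0: A[i]=3<=B[j]=14 take 3, i++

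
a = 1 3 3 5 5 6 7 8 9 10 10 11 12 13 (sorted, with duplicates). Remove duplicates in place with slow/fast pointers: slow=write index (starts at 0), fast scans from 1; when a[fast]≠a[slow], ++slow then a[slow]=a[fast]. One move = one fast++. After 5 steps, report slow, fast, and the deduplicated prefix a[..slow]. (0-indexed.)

(s=0,f=1) a[fast]=3≠a[slow]=1 write a[1]=3 → slow++,fast++
(s=1,f=2) a[fast]=3=a[slow] dup → fast++
(s=1,f=3) a[fast]=5≠a[slow]=3 write a[2]=5 → slow++,fast++
(s=2,f=4) a[fast]=5=a[slow] dup → fast++
(s=2,f=5) a[fast]=6≠a[slow]=5 write a[3]=6 → slow++,fast++

slow=3, fast=6, prefix=[1, 3, 5, 6]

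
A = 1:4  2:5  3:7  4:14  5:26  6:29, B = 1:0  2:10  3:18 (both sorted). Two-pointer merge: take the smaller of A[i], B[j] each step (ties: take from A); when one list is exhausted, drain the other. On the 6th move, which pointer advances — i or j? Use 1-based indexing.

i=1 j=1: A[i]=4>B[j]=0 take 0, j++
i=1 j=2: A[i]=4<=B[j]=10 take 4, i++
i=2 j=2: A[i]=5<=B[j]=10 take 5, i++
i=3 j=2: A[i]=7<=B[j]=10 take 7, i++
i=4 j=2: A[i]=14>B[j]=10 take 10, j++
i=4 j=3: A[i]=14<=B[j]=18 take 14, i++

i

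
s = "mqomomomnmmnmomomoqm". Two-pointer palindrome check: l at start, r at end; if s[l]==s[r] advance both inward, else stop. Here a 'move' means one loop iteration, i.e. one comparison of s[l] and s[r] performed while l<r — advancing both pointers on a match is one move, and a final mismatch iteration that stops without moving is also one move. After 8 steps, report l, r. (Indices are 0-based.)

l=8, r=11

[0,19] 'm'=='m' → l++,r--
[1,18] 'q'=='q' → l++,r--
[2,17] 'o'=='o' → l++,r--
[3,16] 'm'=='m' → l++,r--
[4,15] 'o'=='o' → l++,r--
[5,14] 'm'=='m' → l++,r--
[6,13] 'o'=='o' → l++,r--
[7,12] 'm'=='m' → l++,r--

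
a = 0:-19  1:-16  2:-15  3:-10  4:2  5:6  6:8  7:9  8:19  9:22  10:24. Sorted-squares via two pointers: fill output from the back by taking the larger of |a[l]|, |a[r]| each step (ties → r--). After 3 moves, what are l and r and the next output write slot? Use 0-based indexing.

l=0, r=7, next write slot=7

l=0 r=10: |-19|<=|24| out[10]=576, r--
l=0 r=9: |-19|<=|22| out[9]=484, r--
l=0 r=8: |-19|<=|19| out[8]=361, r--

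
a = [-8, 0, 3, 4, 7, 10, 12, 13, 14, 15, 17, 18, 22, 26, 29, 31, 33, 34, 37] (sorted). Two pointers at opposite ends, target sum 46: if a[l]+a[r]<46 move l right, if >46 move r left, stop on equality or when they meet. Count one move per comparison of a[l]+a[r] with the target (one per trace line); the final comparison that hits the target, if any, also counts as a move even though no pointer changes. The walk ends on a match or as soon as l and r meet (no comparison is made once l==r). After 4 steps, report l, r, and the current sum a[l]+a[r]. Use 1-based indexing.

[1,19] -8+37=29 <46 → l++
[2,19] 0+37=37 <46 → l++
[3,19] 3+37=40 <46 → l++
[4,19] 4+37=41 <46 → l++

l=5, r=19, sum=44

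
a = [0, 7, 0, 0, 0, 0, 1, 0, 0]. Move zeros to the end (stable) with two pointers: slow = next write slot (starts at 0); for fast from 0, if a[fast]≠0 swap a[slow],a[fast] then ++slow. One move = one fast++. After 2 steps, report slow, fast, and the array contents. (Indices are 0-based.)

(s=0,f=0) a[fast]=0 → fast++
(s=0,f=1) a[fast]=7≠0 swap→a[0]=7 → slow++,fast++

slow=1, fast=2, a=[7, 0, 0, 0, 0, 0, 1, 0, 0]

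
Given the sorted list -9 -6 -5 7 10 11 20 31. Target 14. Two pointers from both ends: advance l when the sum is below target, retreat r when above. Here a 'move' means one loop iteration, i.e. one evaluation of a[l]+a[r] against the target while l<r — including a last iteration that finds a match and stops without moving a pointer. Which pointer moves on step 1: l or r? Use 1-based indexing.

[1,8] -9+31=22 >14 → r--

r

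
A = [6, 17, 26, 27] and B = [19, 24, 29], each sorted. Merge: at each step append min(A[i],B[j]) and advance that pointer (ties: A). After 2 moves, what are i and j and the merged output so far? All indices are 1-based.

i=3, j=1, merged so far=[6, 17]

i=1 j=1: A[i]=6<=B[j]=19 take 6, i++
i=2 j=1: A[i]=17<=B[j]=19 take 17, i++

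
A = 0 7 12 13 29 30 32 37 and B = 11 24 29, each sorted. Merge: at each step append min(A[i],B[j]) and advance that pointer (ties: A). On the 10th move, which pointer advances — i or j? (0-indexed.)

i

i=0 j=0: A[i]=0<=B[j]=11 take 0, i++
i=1 j=0: A[i]=7<=B[j]=11 take 7, i++
i=2 j=0: A[i]=12>B[j]=11 take 11, j++
i=2 j=1: A[i]=12<=B[j]=24 take 12, i++
i=3 j=1: A[i]=13<=B[j]=24 take 13, i++
i=4 j=1: A[i]=29>B[j]=24 take 24, j++
i=4 j=2: A[i]=29<=B[j]=29 take 29, i++
i=5 j=2: A[i]=30>B[j]=29 take 29, j++
i=5 j=3: B done, take A[i]=30, i++
i=6 j=3: B done, take A[i]=32, i++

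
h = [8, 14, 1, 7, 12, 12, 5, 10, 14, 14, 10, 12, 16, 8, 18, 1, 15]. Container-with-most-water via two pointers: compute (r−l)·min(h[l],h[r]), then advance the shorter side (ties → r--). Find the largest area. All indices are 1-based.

max area = 210

[1,17] min(8,15)*16=128 best=128 * → l++
[2,17] min(14,15)*15=210 best=210 * → l++
[3,17] min(1,15)*14=14 best=210 → l++
[4,17] min(7,15)*13=91 best=210 → l++
[5,17] min(12,15)*12=144 best=210 → l++
[6,17] min(12,15)*11=132 best=210 → l++
[7,17] min(5,15)*10=50 best=210 → l++
[8,17] min(10,15)*9=90 best=210 → l++
[9,17] min(14,15)*8=112 best=210 → l++
[10,17] min(14,15)*7=98 best=210 → l++
[11,17] min(10,15)*6=60 best=210 → l++
[12,17] min(12,15)*5=60 best=210 → l++
[13,17] min(16,15)*4=60 best=210 → r--
[13,16] min(16,1)*3=3 best=210 → r--
[13,15] min(16,18)*2=32 best=210 → l++
[14,15] min(8,18)*1=8 best=210 → l++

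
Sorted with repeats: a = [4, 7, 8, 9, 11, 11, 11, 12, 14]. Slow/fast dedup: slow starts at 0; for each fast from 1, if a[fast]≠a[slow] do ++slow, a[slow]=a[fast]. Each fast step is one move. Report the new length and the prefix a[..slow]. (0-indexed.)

length 7; prefix = [4, 7, 8, 9, 11, 12, 14]

slow=0 fast=1: a[fast]=7≠a[slow]=4 write a[1]=7, slow++,fast++
slow=1 fast=2: a[fast]=8≠a[slow]=7 write a[2]=8, slow++,fast++
slow=2 fast=3: a[fast]=9≠a[slow]=8 write a[3]=9, slow++,fast++
slow=3 fast=4: a[fast]=11≠a[slow]=9 write a[4]=11, slow++,fast++
slow=4 fast=5: a[fast]=11=a[slow] dup, fast++
slow=4 fast=6: a[fast]=11=a[slow] dup, fast++
slow=4 fast=7: a[fast]=12≠a[slow]=11 write a[5]=12, slow++,fast++
slow=5 fast=8: a[fast]=14≠a[slow]=12 write a[6]=14, slow++,fast++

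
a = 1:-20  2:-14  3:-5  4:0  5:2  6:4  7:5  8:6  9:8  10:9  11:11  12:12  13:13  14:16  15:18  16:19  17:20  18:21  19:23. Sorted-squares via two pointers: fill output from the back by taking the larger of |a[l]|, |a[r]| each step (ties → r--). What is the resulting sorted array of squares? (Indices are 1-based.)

[1,19] |-20|<=|23| out[19]=529 → r--
[1,18] |-20|<=|21| out[18]=441 → r--
[1,17] |-20|<=|20| out[17]=400 → r--
[1,16] |-20|>|19| out[16]=400 → l++
[2,16] |-14|<=|19| out[15]=361 → r--
[2,15] |-14|<=|18| out[14]=324 → r--
[2,14] |-14|<=|16| out[13]=256 → r--
[2,13] |-14|>|13| out[12]=196 → l++
[3,13] |-5|<=|13| out[11]=169 → r--
[3,12] |-5|<=|12| out[10]=144 → r--
[3,11] |-5|<=|11| out[9]=121 → r--
[3,10] |-5|<=|9| out[8]=81 → r--
[3,9] |-5|<=|8| out[7]=64 → r--
[3,8] |-5|<=|6| out[6]=36 → r--
[3,7] |-5|<=|5| out[5]=25 → r--
[3,6] |-5|>|4| out[4]=25 → l++
[4,6] |0|<=|4| out[3]=16 → r--
[4,5] |0|<=|2| out[2]=4 → r--
[4,4] |0|<=|0| out[1]=0 → r--

[0, 4, 16, 25, 25, 36, 64, 81, 121, 144, 169, 196, 256, 324, 361, 400, 400, 441, 529]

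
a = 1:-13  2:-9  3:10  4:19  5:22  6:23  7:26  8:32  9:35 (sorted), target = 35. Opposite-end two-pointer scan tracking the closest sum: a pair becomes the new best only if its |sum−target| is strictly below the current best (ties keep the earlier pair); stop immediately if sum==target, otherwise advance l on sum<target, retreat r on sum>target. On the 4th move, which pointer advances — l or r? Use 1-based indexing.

r

[1,9] -13+35=22 d=13 * → l++
[2,9] -9+35=26 d=9 * → l++
[3,9] 10+35=45 d=10 → r--
[3,8] 10+32=42 d=7 * → r--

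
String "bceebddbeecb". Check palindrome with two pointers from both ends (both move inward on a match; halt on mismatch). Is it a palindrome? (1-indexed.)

palindrome

l=1 r=12: 'b'=='b', l++,r--
l=2 r=11: 'c'=='c', l++,r--
l=3 r=10: 'e'=='e', l++,r--
l=4 r=9: 'e'=='e', l++,r--
l=5 r=8: 'b'=='b', l++,r--
l=6 r=7: 'd'=='d', l++,r--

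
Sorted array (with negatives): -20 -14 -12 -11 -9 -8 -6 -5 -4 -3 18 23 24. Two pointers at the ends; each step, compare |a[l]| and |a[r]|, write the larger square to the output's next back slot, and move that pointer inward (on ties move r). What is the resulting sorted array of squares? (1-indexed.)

[9, 16, 25, 36, 64, 81, 121, 144, 196, 324, 400, 529, 576]

[1,13] |-20|<=|24| out[13]=576 → r--
[1,12] |-20|<=|23| out[12]=529 → r--
[1,11] |-20|>|18| out[11]=400 → l++
[2,11] |-14|<=|18| out[10]=324 → r--
[2,10] |-14|>|-3| out[9]=196 → l++
[3,10] |-12|>|-3| out[8]=144 → l++
[4,10] |-11|>|-3| out[7]=121 → l++
[5,10] |-9|>|-3| out[6]=81 → l++
[6,10] |-8|>|-3| out[5]=64 → l++
[7,10] |-6|>|-3| out[4]=36 → l++
[8,10] |-5|>|-3| out[3]=25 → l++
[9,10] |-4|>|-3| out[2]=16 → l++
[10,10] |-3|<=|-3| out[1]=9 → r--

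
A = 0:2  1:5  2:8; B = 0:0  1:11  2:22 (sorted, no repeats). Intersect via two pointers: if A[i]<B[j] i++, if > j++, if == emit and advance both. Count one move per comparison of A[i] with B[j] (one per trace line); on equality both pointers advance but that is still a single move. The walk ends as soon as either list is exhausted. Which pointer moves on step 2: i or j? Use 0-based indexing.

i=0 j=0: 2>0, j++
i=0 j=1: 2<11, i++

i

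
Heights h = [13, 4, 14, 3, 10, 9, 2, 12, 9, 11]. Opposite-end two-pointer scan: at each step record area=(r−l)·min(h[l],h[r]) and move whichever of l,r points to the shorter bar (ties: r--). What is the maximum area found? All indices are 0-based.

l=0 r=9: min(13,11)*9=99 best=99 *, r--
l=0 r=8: min(13,9)*8=72 best=99, r--
l=0 r=7: min(13,12)*7=84 best=99, r--
l=0 r=6: min(13,2)*6=12 best=99, r--
l=0 r=5: min(13,9)*5=45 best=99, r--
l=0 r=4: min(13,10)*4=40 best=99, r--
l=0 r=3: min(13,3)*3=9 best=99, r--
l=0 r=2: min(13,14)*2=26 best=99, l++
l=1 r=2: min(4,14)*1=4 best=99, l++

max area = 99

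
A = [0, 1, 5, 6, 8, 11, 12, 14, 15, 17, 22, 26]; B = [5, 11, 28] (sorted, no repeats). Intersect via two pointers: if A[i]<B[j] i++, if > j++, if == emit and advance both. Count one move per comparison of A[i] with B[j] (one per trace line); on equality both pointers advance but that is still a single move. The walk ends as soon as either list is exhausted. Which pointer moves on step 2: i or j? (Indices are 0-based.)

i

[i=0,j=0] 0<5 → i++
[i=1,j=0] 1<5 → i++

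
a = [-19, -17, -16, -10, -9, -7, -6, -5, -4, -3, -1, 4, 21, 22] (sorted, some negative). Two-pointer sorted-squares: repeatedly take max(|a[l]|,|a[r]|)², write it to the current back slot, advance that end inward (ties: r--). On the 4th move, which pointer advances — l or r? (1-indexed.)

l

[1,14] |-19|<=|22| out[14]=484 → r--
[1,13] |-19|<=|21| out[13]=441 → r--
[1,12] |-19|>|4| out[12]=361 → l++
[2,12] |-17|>|4| out[11]=289 → l++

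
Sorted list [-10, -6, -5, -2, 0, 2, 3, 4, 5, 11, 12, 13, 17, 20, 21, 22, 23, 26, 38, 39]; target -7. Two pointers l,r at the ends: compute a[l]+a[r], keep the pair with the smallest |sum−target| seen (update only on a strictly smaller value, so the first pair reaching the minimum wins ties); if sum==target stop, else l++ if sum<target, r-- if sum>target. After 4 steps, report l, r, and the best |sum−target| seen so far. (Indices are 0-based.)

l=0, r=15, best |Δ|=20

[0,19] -10+39=29 d=36 * → r--
[0,18] -10+38=28 d=35 * → r--
[0,17] -10+26=16 d=23 * → r--
[0,16] -10+23=13 d=20 * → r--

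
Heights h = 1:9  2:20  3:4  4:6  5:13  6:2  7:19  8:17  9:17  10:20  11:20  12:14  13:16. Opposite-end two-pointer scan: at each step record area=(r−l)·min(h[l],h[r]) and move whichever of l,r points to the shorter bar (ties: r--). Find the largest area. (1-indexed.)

max area = 180

l=1 r=13: min(9,16)*12=108 best=108 *, l++
l=2 r=13: min(20,16)*11=176 best=176 *, r--
l=2 r=12: min(20,14)*10=140 best=176, r--
l=2 r=11: min(20,20)*9=180 best=180 *, r--
l=2 r=10: min(20,20)*8=160 best=180, r--
l=2 r=9: min(20,17)*7=119 best=180, r--
l=2 r=8: min(20,17)*6=102 best=180, r--
l=2 r=7: min(20,19)*5=95 best=180, r--
l=2 r=6: min(20,2)*4=8 best=180, r--
l=2 r=5: min(20,13)*3=39 best=180, r--
l=2 r=4: min(20,6)*2=12 best=180, r--
l=2 r=3: min(20,4)*1=4 best=180, r--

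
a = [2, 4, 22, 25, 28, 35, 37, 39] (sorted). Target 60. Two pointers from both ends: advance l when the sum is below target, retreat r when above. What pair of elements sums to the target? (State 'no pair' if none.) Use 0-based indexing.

(25, 35)

[0,7] 2+39=41 <60 → l++
[1,7] 4+39=43 <60 → l++
[2,7] 22+39=61 >60 → r--
[2,6] 22+37=59 <60 → l++
[3,6] 25+37=62 >60 → r--
[3,5] 25+35=60 → found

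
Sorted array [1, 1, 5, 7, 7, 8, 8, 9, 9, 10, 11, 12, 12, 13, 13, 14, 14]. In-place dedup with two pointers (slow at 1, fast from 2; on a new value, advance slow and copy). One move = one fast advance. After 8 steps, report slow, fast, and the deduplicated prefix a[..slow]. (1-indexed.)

slow=5, fast=10, prefix=[1, 5, 7, 8, 9]

slow=1 fast=2: a[fast]=1=a[slow] dup, fast++
slow=1 fast=3: a[fast]=5≠a[slow]=1 write a[2]=5, slow++,fast++
slow=2 fast=4: a[fast]=7≠a[slow]=5 write a[3]=7, slow++,fast++
slow=3 fast=5: a[fast]=7=a[slow] dup, fast++
slow=3 fast=6: a[fast]=8≠a[slow]=7 write a[4]=8, slow++,fast++
slow=4 fast=7: a[fast]=8=a[slow] dup, fast++
slow=4 fast=8: a[fast]=9≠a[slow]=8 write a[5]=9, slow++,fast++
slow=5 fast=9: a[fast]=9=a[slow] dup, fast++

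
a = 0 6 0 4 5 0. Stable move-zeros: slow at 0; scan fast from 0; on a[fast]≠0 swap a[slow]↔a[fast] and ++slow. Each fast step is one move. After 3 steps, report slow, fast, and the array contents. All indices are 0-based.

slow=1, fast=3, a=[6, 0, 0, 4, 5, 0]

slow=0 fast=0: a[fast]=0, fast++
slow=0 fast=1: a[fast]=6≠0 swap→a[0]=6, slow++,fast++
slow=1 fast=2: a[fast]=0, fast++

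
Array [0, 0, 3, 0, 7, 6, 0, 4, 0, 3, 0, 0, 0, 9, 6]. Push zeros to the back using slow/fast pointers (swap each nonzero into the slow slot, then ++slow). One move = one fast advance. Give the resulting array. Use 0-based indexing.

slow=0 fast=0: a[fast]=0, fast++
slow=0 fast=1: a[fast]=0, fast++
slow=0 fast=2: a[fast]=3≠0 swap→a[0]=3, slow++,fast++
slow=1 fast=3: a[fast]=0, fast++
slow=1 fast=4: a[fast]=7≠0 swap→a[1]=7, slow++,fast++
slow=2 fast=5: a[fast]=6≠0 swap→a[2]=6, slow++,fast++
slow=3 fast=6: a[fast]=0, fast++
slow=3 fast=7: a[fast]=4≠0 swap→a[3]=4, slow++,fast++
slow=4 fast=8: a[fast]=0, fast++
slow=4 fast=9: a[fast]=3≠0 swap→a[4]=3, slow++,fast++
slow=5 fast=10: a[fast]=0, fast++
slow=5 fast=11: a[fast]=0, fast++
slow=5 fast=12: a[fast]=0, fast++
slow=5 fast=13: a[fast]=9≠0 swap→a[5]=9, slow++,fast++
slow=6 fast=14: a[fast]=6≠0 swap→a[6]=6, slow++,fast++

[3, 7, 6, 4, 3, 9, 6, 0, 0, 0, 0, 0, 0, 0, 0]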